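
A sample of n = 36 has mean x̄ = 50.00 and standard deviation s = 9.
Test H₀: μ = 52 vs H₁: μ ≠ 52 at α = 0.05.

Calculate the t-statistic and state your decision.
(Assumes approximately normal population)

df = n - 1 = 35
SE = s/√n = 9/√36 = 1.5000
t = (x̄ - μ₀)/SE = (50.00 - 52)/1.5000 = -1.3333
Critical value: t_{0.025,35} = ±2.030
p-value ≈ 0.1910
Decision: fail to reject H₀

Answer: t = -1.3333, fail to reject H₀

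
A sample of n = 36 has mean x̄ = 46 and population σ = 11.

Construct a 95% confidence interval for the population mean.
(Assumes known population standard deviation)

Confidence level: 95%, α = 0.05
z_0.025 = 1.960
SE = σ/√n = 11/√36 = 1.8333
Margin of error = 1.960 × 1.8333 = 3.5933
CI: x̄ ± margin = 46 ± 3.5933
CI: (42.4067, 49.5933)

Answer: (42.4067, 49.5933)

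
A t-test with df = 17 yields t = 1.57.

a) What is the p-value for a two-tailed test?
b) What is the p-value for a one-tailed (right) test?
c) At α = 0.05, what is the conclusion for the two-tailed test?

Answer: a) 0.1348, b) 0.0674, c) fail to reject H₀

Derivation:
Using t-distribution with df = 17:
a) Two-tailed: p = 2×P(T > 1.57) = 0.1348
b) One-tailed: p = P(T > 1.57) = 0.0674
c) 0.1348 ≥ 0.05, fail to reject H₀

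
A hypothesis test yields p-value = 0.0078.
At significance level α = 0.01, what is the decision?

Answer: reject H₀

Derivation:
Compare p-value to α:
0.0078 < 0.01
Decision: reject H₀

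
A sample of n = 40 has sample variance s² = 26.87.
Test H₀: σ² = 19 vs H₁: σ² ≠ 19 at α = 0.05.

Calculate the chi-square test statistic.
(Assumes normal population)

df = n - 1 = 39
χ² = (n-1)s²/σ₀² = 39×26.87/19 = 55.1542
Critical values: χ²_{0.975,39} = 23.654, χ²_{0.025,39} = 58.120
Rejection region: χ² < 23.654 or χ² > 58.120
Decision: fail to reject H₀

Answer: χ² = 55.1542, fail to reject H₀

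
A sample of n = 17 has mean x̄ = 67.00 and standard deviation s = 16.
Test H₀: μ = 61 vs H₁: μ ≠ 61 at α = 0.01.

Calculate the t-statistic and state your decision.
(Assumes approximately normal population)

Answer: t = 1.5462, fail to reject H₀

Derivation:
df = n - 1 = 16
SE = s/√n = 16/√17 = 3.8806
t = (x̄ - μ₀)/SE = (67.00 - 61)/3.8806 = 1.5462
Critical value: t_{0.005,16} = ±2.921
p-value ≈ 0.1416
Decision: fail to reject H₀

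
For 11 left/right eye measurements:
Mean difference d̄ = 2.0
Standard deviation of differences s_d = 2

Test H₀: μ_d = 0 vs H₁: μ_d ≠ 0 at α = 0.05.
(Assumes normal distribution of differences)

Answer: t = 3.3167, reject H₀

Derivation:
df = n - 1 = 10
SE = s_d/√n = 2/√11 = 0.6030
t = d̄/SE = 2.0/0.6030 = 3.3167
Critical value: t_{0.025,10} = ±2.228
p-value ≈ 0.0078
Decision: reject H₀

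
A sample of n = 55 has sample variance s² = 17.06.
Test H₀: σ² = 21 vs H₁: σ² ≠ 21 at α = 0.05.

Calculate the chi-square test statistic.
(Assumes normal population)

Answer: χ² = 43.8686, fail to reject H₀

Derivation:
df = n - 1 = 54
χ² = (n-1)s²/σ₀² = 54×17.06/21 = 43.8686
Critical values: χ²_{0.975,54} = 35.586, χ²_{0.025,54} = 76.192
Rejection region: χ² < 35.586 or χ² > 76.192
Decision: fail to reject H₀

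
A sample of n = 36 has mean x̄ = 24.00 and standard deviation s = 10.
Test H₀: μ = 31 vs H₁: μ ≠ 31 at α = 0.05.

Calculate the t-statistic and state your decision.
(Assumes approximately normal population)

Answer: t = -4.1999, reject H₀

Derivation:
df = n - 1 = 35
SE = s/√n = 10/√36 = 1.6667
t = (x̄ - μ₀)/SE = (24.00 - 31)/1.6667 = -4.1999
Critical value: t_{0.025,35} = ±2.030
p-value ≈ 0.0002
Decision: reject H₀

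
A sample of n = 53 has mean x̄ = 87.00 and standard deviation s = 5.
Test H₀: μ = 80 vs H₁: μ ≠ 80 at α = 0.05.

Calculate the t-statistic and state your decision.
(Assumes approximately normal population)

Answer: t = 10.1922, reject H₀

Derivation:
df = n - 1 = 52
SE = s/√n = 5/√53 = 0.6868
t = (x̄ - μ₀)/SE = (87.00 - 80)/0.6868 = 10.1922
Critical value: t_{0.025,52} = ±2.007
p-value < 0.0001
Decision: reject H₀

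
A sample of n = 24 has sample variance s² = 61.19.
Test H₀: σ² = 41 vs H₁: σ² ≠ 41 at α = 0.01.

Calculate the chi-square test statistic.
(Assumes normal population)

Answer: χ² = 34.3261, fail to reject H₀

Derivation:
df = n - 1 = 23
χ² = (n-1)s²/σ₀² = 23×61.19/41 = 34.3261
Critical values: χ²_{0.995,23} = 9.260, χ²_{0.005,23} = 44.181
Rejection region: χ² < 9.260 or χ² > 44.181
Decision: fail to reject H₀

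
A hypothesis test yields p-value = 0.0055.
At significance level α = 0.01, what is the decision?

Answer: reject H₀

Derivation:
Compare p-value to α:
0.0055 < 0.01
Decision: reject H₀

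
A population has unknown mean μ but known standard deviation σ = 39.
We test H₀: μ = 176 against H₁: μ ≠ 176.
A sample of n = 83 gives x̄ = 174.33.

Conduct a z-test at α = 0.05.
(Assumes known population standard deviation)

Standard error: SE = σ/√n = 39/√83 = 4.2808
z-statistic: z = (x̄ - μ₀)/SE = (174.33 - 176)/4.2808 = -0.3901
Critical value: ±1.960
p-value = 0.6965
Decision: fail to reject H₀

Answer: z = -0.3901, fail to reject H₀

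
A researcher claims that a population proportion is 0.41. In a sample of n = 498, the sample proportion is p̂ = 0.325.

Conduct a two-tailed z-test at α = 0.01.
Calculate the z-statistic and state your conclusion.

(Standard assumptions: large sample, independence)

H₀: p = 0.41, H₁: p ≠ 0.41
Standard error: SE = √(p₀(1-p₀)/n) = √(0.41×0.59/498) = 0.022040
z-statistic: z = (p̂ - p₀)/SE = (0.325 - 0.41)/0.022040 = -3.8566
Critical value: z_0.005 = ±2.576
p-value = 0.0001
Decision: reject H₀ at α = 0.01

Answer: z = -3.8566, reject H₀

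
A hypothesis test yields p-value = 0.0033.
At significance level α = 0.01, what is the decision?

Answer: reject H₀

Derivation:
Compare p-value to α:
0.0033 < 0.01
Decision: reject H₀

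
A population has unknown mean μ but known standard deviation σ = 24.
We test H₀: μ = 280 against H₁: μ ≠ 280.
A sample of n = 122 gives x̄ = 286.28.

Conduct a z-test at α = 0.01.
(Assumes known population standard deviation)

Standard error: SE = σ/√n = 24/√122 = 2.1729
z-statistic: z = (x̄ - μ₀)/SE = (286.28 - 280)/2.1729 = 2.8901
Critical value: ±2.576
p-value = 0.0039
Decision: reject H₀

Answer: z = 2.8901, reject H₀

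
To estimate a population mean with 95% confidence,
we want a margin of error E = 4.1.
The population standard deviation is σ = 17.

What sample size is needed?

Answer: n = 67

Derivation:
z_0.025 = 1.960
n = (z×σ/E)² = (1.960×17/4.1)²
n = 66.0454
Round up: n = 67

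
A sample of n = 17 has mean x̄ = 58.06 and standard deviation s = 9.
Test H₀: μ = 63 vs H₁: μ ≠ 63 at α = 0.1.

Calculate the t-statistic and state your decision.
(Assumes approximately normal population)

df = n - 1 = 16
SE = s/√n = 9/√17 = 2.1828
t = (x̄ - μ₀)/SE = (58.06 - 63)/2.1828 = -2.2631
Critical value: t_{0.05,16} = ±1.746
p-value ≈ 0.0379
Decision: reject H₀

Answer: t = -2.2631, reject H₀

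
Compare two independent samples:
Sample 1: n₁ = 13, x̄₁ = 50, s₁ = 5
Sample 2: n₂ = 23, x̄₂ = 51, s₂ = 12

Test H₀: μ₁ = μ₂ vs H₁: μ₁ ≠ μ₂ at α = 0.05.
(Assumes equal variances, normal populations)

Pooled variance: s²_p = [12×5² + 22×12²]/(34) = 102.0000
s_p = 10.0995
SE = s_p×√(1/n₁ + 1/n₂) = 10.0995×√(1/13 + 1/23) = 3.5044
t = (x̄₁ - x̄₂)/SE = (50 - 51)/3.5044 = -0.2854
df = 34, t-critical = ±2.032
Decision: fail to reject H₀

Answer: t = -0.2854, fail to reject H₀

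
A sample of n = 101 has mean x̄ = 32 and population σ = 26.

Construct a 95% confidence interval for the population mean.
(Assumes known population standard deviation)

Answer: (26.9293, 37.0707)

Derivation:
Confidence level: 95%, α = 0.05
z_0.025 = 1.960
SE = σ/√n = 26/√101 = 2.5871
Margin of error = 1.960 × 2.5871 = 5.0707
CI: x̄ ± margin = 32 ± 5.0707
CI: (26.9293, 37.0707)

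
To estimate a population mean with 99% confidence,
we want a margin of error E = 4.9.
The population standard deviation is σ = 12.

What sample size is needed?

Answer: n = 40

Derivation:
z_0.005 = 2.576
n = (z×σ/E)² = (2.576×12/4.9)²
n = 39.7981
Round up: n = 40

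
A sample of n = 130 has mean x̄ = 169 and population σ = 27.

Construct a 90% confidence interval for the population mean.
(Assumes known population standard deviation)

Answer: (165.1045, 172.8955)

Derivation:
Confidence level: 90%, α = 0.1
z_0.05 = 1.645
SE = σ/√n = 27/√130 = 2.3681
Margin of error = 1.645 × 2.3681 = 3.8955
CI: x̄ ± margin = 169 ± 3.8955
CI: (165.1045, 172.8955)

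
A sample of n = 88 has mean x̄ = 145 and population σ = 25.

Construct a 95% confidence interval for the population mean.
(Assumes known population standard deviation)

Confidence level: 95%, α = 0.05
z_0.025 = 1.960
SE = σ/√n = 25/√88 = 2.6650
Margin of error = 1.960 × 2.6650 = 5.2234
CI: x̄ ± margin = 145 ± 5.2234
CI: (139.7766, 150.2234)

Answer: (139.7766, 150.2234)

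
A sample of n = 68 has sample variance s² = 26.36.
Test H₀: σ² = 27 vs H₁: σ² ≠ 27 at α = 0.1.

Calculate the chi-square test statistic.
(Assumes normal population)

Answer: χ² = 65.4119, fail to reject H₀

Derivation:
df = n - 1 = 67
χ² = (n-1)s²/σ₀² = 67×26.36/27 = 65.4119
Critical values: χ²_{0.95,67} = 49.162, χ²_{0.05,67} = 87.108
Rejection region: χ² < 49.162 or χ² > 87.108
Decision: fail to reject H₀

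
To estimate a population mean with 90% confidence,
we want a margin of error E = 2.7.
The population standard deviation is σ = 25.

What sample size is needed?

Answer: n = 232

Derivation:
z_0.05 = 1.645
n = (z×σ/E)² = (1.645×25/2.7)²
n = 231.9980
Round up: n = 232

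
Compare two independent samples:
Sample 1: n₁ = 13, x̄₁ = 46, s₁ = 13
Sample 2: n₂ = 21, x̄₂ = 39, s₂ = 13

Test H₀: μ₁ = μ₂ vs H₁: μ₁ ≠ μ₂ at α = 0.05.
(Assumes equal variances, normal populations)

Pooled variance: s²_p = [12×13² + 20×13²]/(32) = 169.0000
s_p = 13.0000
SE = s_p×√(1/n₁ + 1/n₂) = 13.0000×√(1/13 + 1/21) = 4.5878
t = (x̄₁ - x̄₂)/SE = (46 - 39)/4.5878 = 1.5258
df = 32, t-critical = ±2.037
Decision: fail to reject H₀

Answer: t = 1.5258, fail to reject H₀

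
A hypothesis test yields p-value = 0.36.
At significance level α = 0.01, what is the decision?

Compare p-value to α:
0.36 ≥ 0.01
Decision: fail to reject H₀

Answer: fail to reject H₀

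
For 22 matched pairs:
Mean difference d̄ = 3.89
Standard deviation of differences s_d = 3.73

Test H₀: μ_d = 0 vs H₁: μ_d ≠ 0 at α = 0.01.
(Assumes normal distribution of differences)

df = n - 1 = 21
SE = s_d/√n = 3.73/√22 = 0.7952
t = d̄/SE = 3.89/0.7952 = 4.8919
Critical value: t_{0.005,21} = ±2.831
p-value ≈ 0.0001
Decision: reject H₀

Answer: t = 4.8919, reject H₀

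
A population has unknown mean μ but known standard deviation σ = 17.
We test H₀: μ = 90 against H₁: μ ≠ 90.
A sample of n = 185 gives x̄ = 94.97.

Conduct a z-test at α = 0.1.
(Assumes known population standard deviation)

Answer: z = 3.9763, reject H₀

Derivation:
Standard error: SE = σ/√n = 17/√185 = 1.2499
z-statistic: z = (x̄ - μ₀)/SE = (94.97 - 90)/1.2499 = 3.9763
Critical value: ±1.645
p-value = 0.0001
Decision: reject H₀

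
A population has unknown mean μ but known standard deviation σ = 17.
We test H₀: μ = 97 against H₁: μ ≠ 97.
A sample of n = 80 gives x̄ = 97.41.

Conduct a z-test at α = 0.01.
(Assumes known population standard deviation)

Standard error: SE = σ/√n = 17/√80 = 1.9007
z-statistic: z = (x̄ - μ₀)/SE = (97.41 - 97)/1.9007 = 0.2157
Critical value: ±2.576
p-value = 0.8292
Decision: fail to reject H₀

Answer: z = 0.2157, fail to reject H₀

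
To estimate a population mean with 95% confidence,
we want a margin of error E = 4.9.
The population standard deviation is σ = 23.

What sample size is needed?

z_0.025 = 1.960
n = (z×σ/E)² = (1.960×23/4.9)²
n = 84.6400
Round up: n = 85

Answer: n = 85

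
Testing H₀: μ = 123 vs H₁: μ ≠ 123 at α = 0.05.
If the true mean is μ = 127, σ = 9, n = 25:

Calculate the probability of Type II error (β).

Answer: β ≈ 0.3966

Derivation:
SE = σ/√n = 9/√25 = 1.8000
Critical values: μ₀ ± z_0.025×SE = 123 ± 1.960×1.8000
Acceptance region: (119.4720, 126.5280)
Under H₁ (μ = 127): z_high = (126.5280 - 127)/1.8000 = -0.2622, z_low = (119.4720 - 127)/1.8000 = -4.1822
β = P(not reject | H₁) = Φ(-0.2622) - Φ(-4.1822) ≈ 0.3966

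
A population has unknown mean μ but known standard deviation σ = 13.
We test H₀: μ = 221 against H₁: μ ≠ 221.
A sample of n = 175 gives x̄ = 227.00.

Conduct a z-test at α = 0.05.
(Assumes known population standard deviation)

Standard error: SE = σ/√n = 13/√175 = 0.9827
z-statistic: z = (x̄ - μ₀)/SE = (227.00 - 221)/0.9827 = 6.1056
Critical value: ±1.960
p-value < 0.0001
Decision: reject H₀

Answer: z = 6.1056, reject H₀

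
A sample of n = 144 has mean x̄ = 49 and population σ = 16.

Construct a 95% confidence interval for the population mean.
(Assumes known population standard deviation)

Answer: (46.3867, 51.6133)

Derivation:
Confidence level: 95%, α = 0.05
z_0.025 = 1.960
SE = σ/√n = 16/√144 = 1.3333
Margin of error = 1.960 × 1.3333 = 2.6133
CI: x̄ ± margin = 49 ± 2.6133
CI: (46.3867, 51.6133)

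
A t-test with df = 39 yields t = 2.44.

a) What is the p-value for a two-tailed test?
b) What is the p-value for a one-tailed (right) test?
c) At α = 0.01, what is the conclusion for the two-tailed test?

Using t-distribution with df = 39:
a) Two-tailed: p = 2×P(T > 2.44) = 0.0193
b) One-tailed: p = P(T > 2.44) = 0.0097
c) 0.0193 ≥ 0.01, fail to reject H₀

Answer: a) 0.0193, b) 0.0097, c) fail to reject H₀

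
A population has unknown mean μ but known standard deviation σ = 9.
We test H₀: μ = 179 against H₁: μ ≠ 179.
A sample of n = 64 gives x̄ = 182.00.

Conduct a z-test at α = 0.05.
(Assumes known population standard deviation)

Standard error: SE = σ/√n = 9/√64 = 1.1250
z-statistic: z = (x̄ - μ₀)/SE = (182.00 - 179)/1.1250 = 2.6667
Critical value: ±1.960
p-value = 0.0077
Decision: reject H₀

Answer: z = 2.6667, reject H₀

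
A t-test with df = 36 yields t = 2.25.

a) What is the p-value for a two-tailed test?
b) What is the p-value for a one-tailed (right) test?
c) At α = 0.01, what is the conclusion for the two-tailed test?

Answer: a) 0.0307, b) 0.0153, c) fail to reject H₀

Derivation:
Using t-distribution with df = 36:
a) Two-tailed: p = 2×P(T > 2.25) = 0.0307
b) One-tailed: p = P(T > 2.25) = 0.0153
c) 0.0307 ≥ 0.01, fail to reject H₀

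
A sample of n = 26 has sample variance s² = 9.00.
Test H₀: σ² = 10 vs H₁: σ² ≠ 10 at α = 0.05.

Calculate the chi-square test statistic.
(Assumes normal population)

df = n - 1 = 25
χ² = (n-1)s²/σ₀² = 25×9.00/10 = 22.5000
Critical values: χ²_{0.975,25} = 13.120, χ²_{0.025,25} = 40.646
Rejection region: χ² < 13.120 or χ² > 40.646
Decision: fail to reject H₀

Answer: χ² = 22.5000, fail to reject H₀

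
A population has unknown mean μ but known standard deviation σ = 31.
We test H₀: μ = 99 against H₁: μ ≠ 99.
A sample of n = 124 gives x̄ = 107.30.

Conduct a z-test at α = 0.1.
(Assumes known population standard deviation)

Answer: z = 2.9814, reject H₀

Derivation:
Standard error: SE = σ/√n = 31/√124 = 2.7839
z-statistic: z = (x̄ - μ₀)/SE = (107.30 - 99)/2.7839 = 2.9814
Critical value: ±1.645
p-value = 0.0029
Decision: reject H₀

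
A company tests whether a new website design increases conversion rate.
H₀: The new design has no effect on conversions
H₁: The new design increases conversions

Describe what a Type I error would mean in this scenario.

Answer: Switching to a new design that doesn't actually help

Derivation:
Type I error (α): Rejecting H₀ when H₀ is true
Type II error (β): Failing to reject H₀ when H₁ is true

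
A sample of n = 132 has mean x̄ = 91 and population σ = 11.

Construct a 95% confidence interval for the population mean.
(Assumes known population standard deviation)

Confidence level: 95%, α = 0.05
z_0.025 = 1.960
SE = σ/√n = 11/√132 = 0.9574
Margin of error = 1.960 × 0.9574 = 1.8765
CI: x̄ ± margin = 91 ± 1.8765
CI: (89.1235, 92.8765)

Answer: (89.1235, 92.8765)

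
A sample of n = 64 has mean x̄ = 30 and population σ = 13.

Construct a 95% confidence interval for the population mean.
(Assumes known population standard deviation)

Answer: (26.8150, 33.1850)

Derivation:
Confidence level: 95%, α = 0.05
z_0.025 = 1.960
SE = σ/√n = 13/√64 = 1.6250
Margin of error = 1.960 × 1.6250 = 3.1850
CI: x̄ ± margin = 30 ± 3.1850
CI: (26.8150, 33.1850)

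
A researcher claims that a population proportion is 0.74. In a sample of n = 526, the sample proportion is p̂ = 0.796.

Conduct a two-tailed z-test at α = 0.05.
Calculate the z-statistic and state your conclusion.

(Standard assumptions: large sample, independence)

H₀: p = 0.74, H₁: p ≠ 0.74
Standard error: SE = √(p₀(1-p₀)/n) = √(0.74×0.26/526) = 0.019125
z-statistic: z = (p̂ - p₀)/SE = (0.796 - 0.74)/0.019125 = 2.9281
Critical value: z_0.025 = ±1.960
p-value = 0.0034
Decision: reject H₀ at α = 0.05

Answer: z = 2.9281, reject H₀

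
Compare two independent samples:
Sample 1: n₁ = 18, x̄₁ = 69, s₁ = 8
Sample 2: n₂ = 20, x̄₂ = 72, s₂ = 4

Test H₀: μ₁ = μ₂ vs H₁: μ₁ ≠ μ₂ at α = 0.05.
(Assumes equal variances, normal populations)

Answer: t = -1.4849, fail to reject H₀

Derivation:
Pooled variance: s²_p = [17×8² + 19×4²]/(36) = 38.6667
s_p = 6.2183
SE = s_p×√(1/n₁ + 1/n₂) = 6.2183×√(1/18 + 1/20) = 2.0203
t = (x̄₁ - x̄₂)/SE = (69 - 72)/2.0203 = -1.4849
df = 36, t-critical = ±2.028
Decision: fail to reject H₀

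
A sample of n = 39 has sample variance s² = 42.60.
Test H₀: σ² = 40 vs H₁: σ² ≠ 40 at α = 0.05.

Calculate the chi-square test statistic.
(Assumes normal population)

Answer: χ² = 40.4700, fail to reject H₀

Derivation:
df = n - 1 = 38
χ² = (n-1)s²/σ₀² = 38×42.60/40 = 40.4700
Critical values: χ²_{0.975,38} = 22.878, χ²_{0.025,38} = 56.896
Rejection region: χ² < 22.878 or χ² > 56.896
Decision: fail to reject H₀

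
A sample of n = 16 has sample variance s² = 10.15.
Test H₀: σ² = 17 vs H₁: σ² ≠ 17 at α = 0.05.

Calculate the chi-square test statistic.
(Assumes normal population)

Answer: χ² = 8.9559, fail to reject H₀

Derivation:
df = n - 1 = 15
χ² = (n-1)s²/σ₀² = 15×10.15/17 = 8.9559
Critical values: χ²_{0.975,15} = 6.262, χ²_{0.025,15} = 27.488
Rejection region: χ² < 6.262 or χ² > 27.488
Decision: fail to reject H₀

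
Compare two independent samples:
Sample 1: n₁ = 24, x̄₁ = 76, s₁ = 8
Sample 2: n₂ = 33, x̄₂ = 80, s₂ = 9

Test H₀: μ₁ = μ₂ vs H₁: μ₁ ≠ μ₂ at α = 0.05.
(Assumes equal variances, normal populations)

Pooled variance: s²_p = [23×8² + 32×9²]/(55) = 73.8909
s_p = 8.5960
SE = s_p×√(1/n₁ + 1/n₂) = 8.5960×√(1/24 + 1/33) = 2.3061
t = (x̄₁ - x̄₂)/SE = (76 - 80)/2.3061 = -1.7345
df = 55, t-critical = ±2.004
Decision: fail to reject H₀

Answer: t = -1.7345, fail to reject H₀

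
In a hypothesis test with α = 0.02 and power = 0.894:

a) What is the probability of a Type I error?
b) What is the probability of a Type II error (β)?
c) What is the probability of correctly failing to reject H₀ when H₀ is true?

Answer: a) 0.02, b) 0.106, c) 0.98

Derivation:
a) Type I error probability = α = 0.02
b) Power = P(reject H₀ | H₁ true) = 1 - β = 0.894, so Type II error probability = β = 1 - Power = 0.106
c) P(fail to reject H₀ | H₀ true) = 1 - α = 0.98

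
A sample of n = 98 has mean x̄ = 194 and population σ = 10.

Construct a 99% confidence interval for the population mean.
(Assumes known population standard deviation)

Answer: (191.3977, 196.6023)

Derivation:
Confidence level: 99%, α = 0.01
z_0.005 = 2.576
SE = σ/√n = 10/√98 = 1.0102
Margin of error = 2.576 × 1.0102 = 2.6023
CI: x̄ ± margin = 194 ± 2.6023
CI: (191.3977, 196.6023)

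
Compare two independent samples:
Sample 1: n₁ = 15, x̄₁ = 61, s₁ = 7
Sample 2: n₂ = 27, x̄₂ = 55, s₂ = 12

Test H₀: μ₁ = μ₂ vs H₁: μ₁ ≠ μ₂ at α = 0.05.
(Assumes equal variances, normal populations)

Pooled variance: s²_p = [14×7² + 26×12²]/(40) = 110.7500
s_p = 10.5238
SE = s_p×√(1/n₁ + 1/n₂) = 10.5238×√(1/15 + 1/27) = 3.3890
t = (x̄₁ - x̄₂)/SE = (61 - 55)/3.3890 = 1.7704
df = 40, t-critical = ±2.021
Decision: fail to reject H₀

Answer: t = 1.7704, fail to reject H₀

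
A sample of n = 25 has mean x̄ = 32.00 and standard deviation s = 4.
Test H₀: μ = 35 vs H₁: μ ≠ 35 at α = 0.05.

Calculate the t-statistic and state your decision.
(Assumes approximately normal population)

df = n - 1 = 24
SE = s/√n = 4/√25 = 0.8000
t = (x̄ - μ₀)/SE = (32.00 - 35)/0.8000 = -3.7500
Critical value: t_{0.025,24} = ±2.064
p-value ≈ 0.0010
Decision: reject H₀

Answer: t = -3.7500, reject H₀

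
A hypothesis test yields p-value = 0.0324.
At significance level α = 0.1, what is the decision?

Answer: reject H₀

Derivation:
Compare p-value to α:
0.0324 < 0.1
Decision: reject H₀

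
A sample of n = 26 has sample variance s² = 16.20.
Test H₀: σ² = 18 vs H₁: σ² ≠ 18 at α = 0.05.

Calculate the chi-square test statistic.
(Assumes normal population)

df = n - 1 = 25
χ² = (n-1)s²/σ₀² = 25×16.20/18 = 22.5000
Critical values: χ²_{0.975,25} = 13.120, χ²_{0.025,25} = 40.646
Rejection region: χ² < 13.120 or χ² > 40.646
Decision: fail to reject H₀

Answer: χ² = 22.5000, fail to reject H₀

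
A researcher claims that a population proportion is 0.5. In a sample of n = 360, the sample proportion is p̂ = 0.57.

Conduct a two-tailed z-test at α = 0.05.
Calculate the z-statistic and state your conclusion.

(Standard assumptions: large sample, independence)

H₀: p = 0.5, H₁: p ≠ 0.5
Standard error: SE = √(p₀(1-p₀)/n) = √(0.5×0.5/360) = 0.026352
z-statistic: z = (p̂ - p₀)/SE = (0.57 - 0.5)/0.026352 = 2.6563
Critical value: z_0.025 = ±1.960
p-value = 0.0079
Decision: reject H₀ at α = 0.05

Answer: z = 2.6563, reject H₀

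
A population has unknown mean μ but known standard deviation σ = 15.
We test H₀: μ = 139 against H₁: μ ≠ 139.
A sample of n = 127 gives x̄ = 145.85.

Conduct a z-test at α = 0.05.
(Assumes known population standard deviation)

Answer: z = 5.1465, reject H₀

Derivation:
Standard error: SE = σ/√n = 15/√127 = 1.3310
z-statistic: z = (x̄ - μ₀)/SE = (145.85 - 139)/1.3310 = 5.1465
Critical value: ±1.960
p-value < 0.0001
Decision: reject H₀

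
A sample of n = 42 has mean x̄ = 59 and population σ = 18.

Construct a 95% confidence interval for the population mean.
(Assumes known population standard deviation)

Answer: (53.5561, 64.4439)

Derivation:
Confidence level: 95%, α = 0.05
z_0.025 = 1.960
SE = σ/√n = 18/√42 = 2.7775
Margin of error = 1.960 × 2.7775 = 5.4439
CI: x̄ ± margin = 59 ± 5.4439
CI: (53.5561, 64.4439)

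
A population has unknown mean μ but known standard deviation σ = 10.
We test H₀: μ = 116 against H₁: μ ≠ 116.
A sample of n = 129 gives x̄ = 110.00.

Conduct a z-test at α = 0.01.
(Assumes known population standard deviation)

Answer: z = -6.8143, reject H₀

Derivation:
Standard error: SE = σ/√n = 10/√129 = 0.8805
z-statistic: z = (x̄ - μ₀)/SE = (110.00 - 116)/0.8805 = -6.8143
Critical value: ±2.576
p-value < 0.0001
Decision: reject H₀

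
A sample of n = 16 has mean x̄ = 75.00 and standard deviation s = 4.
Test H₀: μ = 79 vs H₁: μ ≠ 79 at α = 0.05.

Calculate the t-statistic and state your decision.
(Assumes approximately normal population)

Answer: t = -4.0000, reject H₀

Derivation:
df = n - 1 = 15
SE = s/√n = 4/√16 = 1.0000
t = (x̄ - μ₀)/SE = (75.00 - 79)/1.0000 = -4.0000
Critical value: t_{0.025,15} = ±2.131
p-value ≈ 0.0012
Decision: reject H₀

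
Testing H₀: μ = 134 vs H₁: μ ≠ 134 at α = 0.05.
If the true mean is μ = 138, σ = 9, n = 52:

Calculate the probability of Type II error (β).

Answer: β ≈ 0.1066

Derivation:
SE = σ/√n = 9/√52 = 1.2481
Critical values: μ₀ ± z_0.025×SE = 134 ± 1.960×1.2481
Acceptance region: (131.5537, 136.4463)
Under H₁ (μ = 138): z_high = (136.4463 - 138)/1.2481 = -1.2449, z_low = (131.5537 - 138)/1.2481 = -5.1649
β = P(not reject | H₁) = Φ(-1.2449) - Φ(-5.1649) ≈ 0.1066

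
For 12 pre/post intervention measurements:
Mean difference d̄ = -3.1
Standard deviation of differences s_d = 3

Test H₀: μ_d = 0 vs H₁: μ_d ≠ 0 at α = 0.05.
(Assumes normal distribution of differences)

df = n - 1 = 11
SE = s_d/√n = 3/√12 = 0.8660
t = d̄/SE = -3.1/0.8660 = -3.5797
Critical value: t_{0.025,11} = ±2.201
p-value ≈ 0.0043
Decision: reject H₀

Answer: t = -3.5797, reject H₀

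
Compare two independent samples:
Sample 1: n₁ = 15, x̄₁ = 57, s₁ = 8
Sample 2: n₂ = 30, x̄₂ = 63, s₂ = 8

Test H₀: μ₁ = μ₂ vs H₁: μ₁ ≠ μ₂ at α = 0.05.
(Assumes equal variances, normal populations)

Answer: t = -2.3717, reject H₀

Derivation:
Pooled variance: s²_p = [14×8² + 29×8²]/(43) = 64.0000
s_p = 8.0000
SE = s_p×√(1/n₁ + 1/n₂) = 8.0000×√(1/15 + 1/30) = 2.5298
t = (x̄₁ - x̄₂)/SE = (57 - 63)/2.5298 = -2.3717
df = 43, t-critical = ±2.017
Decision: reject H₀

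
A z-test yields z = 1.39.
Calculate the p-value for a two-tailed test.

Answer: p-value ≈ 0.1645

Derivation:
For z = 1.39:
p = 2×P(Z > |1.39|) = 2×(1 - Φ(1.39)) = 0.1645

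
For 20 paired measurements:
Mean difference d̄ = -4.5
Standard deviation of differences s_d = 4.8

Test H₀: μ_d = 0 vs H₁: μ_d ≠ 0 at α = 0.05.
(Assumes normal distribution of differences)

df = n - 1 = 19
SE = s_d/√n = 4.8/√20 = 1.0733
t = d̄/SE = -4.5/1.0733 = -4.1927
Critical value: t_{0.025,19} = ±2.093
p-value ≈ 0.0005
Decision: reject H₀

Answer: t = -4.1927, reject H₀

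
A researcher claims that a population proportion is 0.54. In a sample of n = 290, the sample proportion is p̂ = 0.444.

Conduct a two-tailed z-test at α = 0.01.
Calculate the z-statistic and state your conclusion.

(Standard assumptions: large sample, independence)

H₀: p = 0.54, H₁: p ≠ 0.54
Standard error: SE = √(p₀(1-p₀)/n) = √(0.54×0.46/290) = 0.029267
z-statistic: z = (p̂ - p₀)/SE = (0.444 - 0.54)/0.029267 = -3.2801
Critical value: z_0.005 = ±2.576
p-value = 0.0010
Decision: reject H₀ at α = 0.01

Answer: z = -3.2801, reject H₀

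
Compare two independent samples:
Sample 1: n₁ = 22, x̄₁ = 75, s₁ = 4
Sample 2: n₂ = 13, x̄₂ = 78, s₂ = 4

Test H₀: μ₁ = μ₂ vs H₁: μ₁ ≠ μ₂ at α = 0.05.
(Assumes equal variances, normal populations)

Answer: t = -2.1439, reject H₀

Derivation:
Pooled variance: s²_p = [21×4² + 12×4²]/(33) = 16.0000
s_p = 4.0000
SE = s_p×√(1/n₁ + 1/n₂) = 4.0000×√(1/22 + 1/13) = 1.3993
t = (x̄₁ - x̄₂)/SE = (75 - 78)/1.3993 = -2.1439
df = 33, t-critical = ±2.035
Decision: reject H₀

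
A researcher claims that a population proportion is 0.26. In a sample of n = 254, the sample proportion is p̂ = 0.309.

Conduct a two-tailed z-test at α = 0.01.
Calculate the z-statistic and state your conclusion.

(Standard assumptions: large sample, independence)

Answer: z = 1.7804, fail to reject H₀

Derivation:
H₀: p = 0.26, H₁: p ≠ 0.26
Standard error: SE = √(p₀(1-p₀)/n) = √(0.26×0.74/254) = 0.027522
z-statistic: z = (p̂ - p₀)/SE = (0.309 - 0.26)/0.027522 = 1.7804
Critical value: z_0.005 = ±2.576
p-value = 0.0750
Decision: fail to reject H₀ at α = 0.01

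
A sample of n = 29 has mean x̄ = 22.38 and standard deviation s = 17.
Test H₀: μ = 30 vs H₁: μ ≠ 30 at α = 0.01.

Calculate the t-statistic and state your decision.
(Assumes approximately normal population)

df = n - 1 = 28
SE = s/√n = 17/√29 = 3.1568
t = (x̄ - μ₀)/SE = (22.38 - 30)/3.1568 = -2.4138
Critical value: t_{0.005,28} = ±2.763
p-value ≈ 0.0226
Decision: fail to reject H₀

Answer: t = -2.4138, fail to reject H₀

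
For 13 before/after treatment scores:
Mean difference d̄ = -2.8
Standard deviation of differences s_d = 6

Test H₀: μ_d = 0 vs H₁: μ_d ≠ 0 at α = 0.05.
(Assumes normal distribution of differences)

Answer: t = -1.6826, fail to reject H₀

Derivation:
df = n - 1 = 12
SE = s_d/√n = 6/√13 = 1.6641
t = d̄/SE = -2.8/1.6641 = -1.6826
Critical value: t_{0.025,12} = ±2.179
p-value ≈ 0.1183
Decision: fail to reject H₀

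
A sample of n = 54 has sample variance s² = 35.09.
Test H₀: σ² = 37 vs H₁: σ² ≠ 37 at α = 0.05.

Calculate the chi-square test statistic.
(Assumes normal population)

Answer: χ² = 50.2641, fail to reject H₀

Derivation:
df = n - 1 = 53
χ² = (n-1)s²/σ₀² = 53×35.09/37 = 50.2641
Critical values: χ²_{0.975,53} = 34.776, χ²_{0.025,53} = 75.002
Rejection region: χ² < 34.776 or χ² > 75.002
Decision: fail to reject H₀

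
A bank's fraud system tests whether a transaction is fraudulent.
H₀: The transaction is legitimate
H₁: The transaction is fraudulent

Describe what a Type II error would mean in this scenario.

Answer: Allowing a fraudulent transaction to go through

Derivation:
Type I error (α): Rejecting H₀ when H₀ is true
Type II error (β): Failing to reject H₀ when H₁ is true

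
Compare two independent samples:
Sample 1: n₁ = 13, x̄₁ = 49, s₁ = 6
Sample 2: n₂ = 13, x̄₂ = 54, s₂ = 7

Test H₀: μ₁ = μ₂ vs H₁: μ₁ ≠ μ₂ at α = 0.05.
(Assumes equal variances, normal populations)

Answer: t = -1.9554, fail to reject H₀

Derivation:
Pooled variance: s²_p = [12×6² + 12×7²]/(24) = 42.5000
s_p = 6.5192
SE = s_p×√(1/n₁ + 1/n₂) = 6.5192×√(1/13 + 1/13) = 2.5570
t = (x̄₁ - x̄₂)/SE = (49 - 54)/2.5570 = -1.9554
df = 24, t-critical = ±2.064
Decision: fail to reject H₀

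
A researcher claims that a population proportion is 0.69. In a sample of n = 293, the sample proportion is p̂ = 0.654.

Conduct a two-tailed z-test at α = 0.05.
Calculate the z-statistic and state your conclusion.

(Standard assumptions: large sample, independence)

Answer: z = -1.3324, fail to reject H₀

Derivation:
H₀: p = 0.69, H₁: p ≠ 0.69
Standard error: SE = √(p₀(1-p₀)/n) = √(0.69×0.31/293) = 0.027019
z-statistic: z = (p̂ - p₀)/SE = (0.654 - 0.69)/0.027019 = -1.3324
Critical value: z_0.025 = ±1.960
p-value = 0.1827
Decision: fail to reject H₀ at α = 0.05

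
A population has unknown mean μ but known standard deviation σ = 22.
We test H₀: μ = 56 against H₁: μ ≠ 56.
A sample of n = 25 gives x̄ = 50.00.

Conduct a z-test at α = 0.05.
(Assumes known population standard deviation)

Answer: z = -1.3636, fail to reject H₀

Derivation:
Standard error: SE = σ/√n = 22/√25 = 4.4000
z-statistic: z = (x̄ - μ₀)/SE = (50.00 - 56)/4.4000 = -1.3636
Critical value: ±1.960
p-value = 0.1727
Decision: fail to reject H₀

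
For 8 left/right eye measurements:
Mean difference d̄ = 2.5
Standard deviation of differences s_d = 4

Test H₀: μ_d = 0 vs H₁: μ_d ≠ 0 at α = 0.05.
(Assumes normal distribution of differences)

Answer: t = 1.7678, fail to reject H₀

Derivation:
df = n - 1 = 7
SE = s_d/√n = 4/√8 = 1.4142
t = d̄/SE = 2.5/1.4142 = 1.7678
Critical value: t_{0.025,7} = ±2.365
p-value ≈ 0.1204
Decision: fail to reject H₀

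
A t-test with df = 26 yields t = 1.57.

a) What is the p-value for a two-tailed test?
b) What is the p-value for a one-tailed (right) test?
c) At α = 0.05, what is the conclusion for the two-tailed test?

Using t-distribution with df = 26:
a) Two-tailed: p = 2×P(T > 1.57) = 0.1285
b) One-tailed: p = P(T > 1.57) = 0.0643
c) 0.1285 ≥ 0.05, fail to reject H₀

Answer: a) 0.1285, b) 0.0643, c) fail to reject H₀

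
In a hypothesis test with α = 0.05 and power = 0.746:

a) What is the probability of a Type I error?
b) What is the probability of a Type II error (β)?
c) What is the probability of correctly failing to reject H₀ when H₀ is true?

a) Type I error probability = α = 0.05
b) Power = P(reject H₀ | H₁ true) = 1 - β = 0.746, so Type II error probability = β = 1 - Power = 0.254
c) P(fail to reject H₀ | H₀ true) = 1 - α = 0.95

Answer: a) 0.05, b) 0.254, c) 0.95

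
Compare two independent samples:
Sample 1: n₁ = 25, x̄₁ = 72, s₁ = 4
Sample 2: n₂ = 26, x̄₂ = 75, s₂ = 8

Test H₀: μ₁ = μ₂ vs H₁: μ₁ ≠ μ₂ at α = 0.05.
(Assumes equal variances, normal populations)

Pooled variance: s²_p = [24×4² + 25×8²]/(49) = 40.4898
s_p = 6.3632
SE = s_p×√(1/n₁ + 1/n₂) = 6.3632×√(1/25 + 1/26) = 1.7824
t = (x̄₁ - x̄₂)/SE = (72 - 75)/1.7824 = -1.6831
df = 49, t-critical = ±2.010
Decision: fail to reject H₀

Answer: t = -1.6831, fail to reject H₀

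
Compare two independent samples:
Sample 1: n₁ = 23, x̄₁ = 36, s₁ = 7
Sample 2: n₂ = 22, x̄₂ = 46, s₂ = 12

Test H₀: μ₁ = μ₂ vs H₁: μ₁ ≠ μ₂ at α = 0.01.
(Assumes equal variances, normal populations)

Answer: t = -3.4332, reject H₀

Derivation:
Pooled variance: s²_p = [22×7² + 21×12²]/(43) = 95.3953
s_p = 9.7671
SE = s_p×√(1/n₁ + 1/n₂) = 9.7671×√(1/23 + 1/22) = 2.9127
t = (x̄₁ - x̄₂)/SE = (36 - 46)/2.9127 = -3.4332
df = 43, t-critical = ±2.695
Decision: reject H₀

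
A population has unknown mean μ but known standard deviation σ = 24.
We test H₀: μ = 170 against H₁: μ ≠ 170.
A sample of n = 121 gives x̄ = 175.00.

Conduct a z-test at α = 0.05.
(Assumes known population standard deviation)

Standard error: SE = σ/√n = 24/√121 = 2.1818
z-statistic: z = (x̄ - μ₀)/SE = (175.00 - 170)/2.1818 = 2.2917
Critical value: ±1.960
p-value = 0.0219
Decision: reject H₀

Answer: z = 2.2917, reject H₀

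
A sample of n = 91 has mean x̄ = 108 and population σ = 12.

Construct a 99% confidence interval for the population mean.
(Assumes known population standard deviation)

Confidence level: 99%, α = 0.01
z_0.005 = 2.576
SE = σ/√n = 12/√91 = 1.2579
Margin of error = 2.576 × 1.2579 = 3.2404
CI: x̄ ± margin = 108 ± 3.2404
CI: (104.7596, 111.2404)

Answer: (104.7596, 111.2404)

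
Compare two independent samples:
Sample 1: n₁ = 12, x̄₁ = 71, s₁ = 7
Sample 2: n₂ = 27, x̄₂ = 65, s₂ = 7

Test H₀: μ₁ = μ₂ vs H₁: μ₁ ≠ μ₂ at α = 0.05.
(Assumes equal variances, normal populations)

Answer: t = 2.4706, reject H₀

Derivation:
Pooled variance: s²_p = [11×7² + 26×7²]/(37) = 49.0000
s_p = 7.0000
SE = s_p×√(1/n₁ + 1/n₂) = 7.0000×√(1/12 + 1/27) = 2.4286
t = (x̄₁ - x̄₂)/SE = (71 - 65)/2.4286 = 2.4706
df = 37, t-critical = ±2.026
Decision: reject H₀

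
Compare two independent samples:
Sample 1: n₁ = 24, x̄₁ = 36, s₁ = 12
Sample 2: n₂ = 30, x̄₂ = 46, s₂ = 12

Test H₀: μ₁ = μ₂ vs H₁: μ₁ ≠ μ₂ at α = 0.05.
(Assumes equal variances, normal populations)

Pooled variance: s²_p = [23×12² + 29×12²]/(52) = 144.0000
s_p = 12.0000
SE = s_p×√(1/n₁ + 1/n₂) = 12.0000×√(1/24 + 1/30) = 3.2863
t = (x̄₁ - x̄₂)/SE = (36 - 46)/3.2863 = -3.0429
df = 52, t-critical = ±2.007
Decision: reject H₀

Answer: t = -3.0429, reject H₀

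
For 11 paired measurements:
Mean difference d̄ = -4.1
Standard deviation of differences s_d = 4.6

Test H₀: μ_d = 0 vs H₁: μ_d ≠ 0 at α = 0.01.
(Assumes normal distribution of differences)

Answer: t = -2.9560, fail to reject H₀

Derivation:
df = n - 1 = 10
SE = s_d/√n = 4.6/√11 = 1.3870
t = d̄/SE = -4.1/1.3870 = -2.9560
Critical value: t_{0.005,10} = ±3.169
p-value ≈ 0.0144
Decision: fail to reject H₀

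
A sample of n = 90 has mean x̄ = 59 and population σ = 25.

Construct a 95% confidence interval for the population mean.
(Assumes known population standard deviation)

Confidence level: 95%, α = 0.05
z_0.025 = 1.960
SE = σ/√n = 25/√90 = 2.6352
Margin of error = 1.960 × 2.6352 = 5.1650
CI: x̄ ± margin = 59 ± 5.1650
CI: (53.8350, 64.1650)

Answer: (53.8350, 64.1650)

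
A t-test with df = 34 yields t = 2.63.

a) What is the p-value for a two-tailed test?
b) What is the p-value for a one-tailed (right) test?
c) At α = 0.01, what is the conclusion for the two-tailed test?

Answer: a) 0.0127, b) 0.0064, c) fail to reject H₀

Derivation:
Using t-distribution with df = 34:
a) Two-tailed: p = 2×P(T > 2.63) = 0.0127
b) One-tailed: p = P(T > 2.63) = 0.0064
c) 0.0127 ≥ 0.01, fail to reject H₀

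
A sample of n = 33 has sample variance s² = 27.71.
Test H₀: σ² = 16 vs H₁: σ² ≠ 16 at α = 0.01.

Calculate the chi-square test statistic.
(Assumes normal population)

df = n - 1 = 32
χ² = (n-1)s²/σ₀² = 32×27.71/16 = 55.4200
Critical values: χ²_{0.995,32} = 15.134, χ²_{0.005,32} = 56.328
Rejection region: χ² < 15.134 or χ² > 56.328
Decision: fail to reject H₀

Answer: χ² = 55.4200, fail to reject H₀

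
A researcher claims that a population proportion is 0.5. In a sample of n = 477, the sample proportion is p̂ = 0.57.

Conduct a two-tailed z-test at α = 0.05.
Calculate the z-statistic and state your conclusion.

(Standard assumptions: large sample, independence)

H₀: p = 0.5, H₁: p ≠ 0.5
Standard error: SE = √(p₀(1-p₀)/n) = √(0.5×0.5/477) = 0.022893
z-statistic: z = (p̂ - p₀)/SE = (0.57 - 0.5)/0.022893 = 3.0577
Critical value: z_0.025 = ±1.960
p-value = 0.0022
Decision: reject H₀ at α = 0.05

Answer: z = 3.0577, reject H₀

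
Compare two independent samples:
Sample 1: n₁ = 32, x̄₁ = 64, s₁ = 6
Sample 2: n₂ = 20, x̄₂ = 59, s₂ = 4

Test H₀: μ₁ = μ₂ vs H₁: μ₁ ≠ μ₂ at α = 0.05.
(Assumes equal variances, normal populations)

Pooled variance: s²_p = [31×6² + 19×4²]/(50) = 28.4000
s_p = 5.3292
SE = s_p×√(1/n₁ + 1/n₂) = 5.3292×√(1/32 + 1/20) = 1.5191
t = (x̄₁ - x̄₂)/SE = (64 - 59)/1.5191 = 3.2914
df = 50, t-critical = ±2.009
Decision: reject H₀

Answer: t = 3.2914, reject H₀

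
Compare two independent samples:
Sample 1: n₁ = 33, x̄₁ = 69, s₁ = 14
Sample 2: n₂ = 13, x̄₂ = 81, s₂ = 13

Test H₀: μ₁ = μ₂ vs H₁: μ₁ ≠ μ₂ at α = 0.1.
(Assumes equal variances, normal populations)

Answer: t = -2.6682, reject H₀

Derivation:
Pooled variance: s²_p = [32×14² + 12×13²]/(44) = 188.6364
s_p = 13.7345
SE = s_p×√(1/n₁ + 1/n₂) = 13.7345×√(1/33 + 1/13) = 4.4974
t = (x̄₁ - x̄₂)/SE = (69 - 81)/4.4974 = -2.6682
df = 44, t-critical = ±1.680
Decision: reject H₀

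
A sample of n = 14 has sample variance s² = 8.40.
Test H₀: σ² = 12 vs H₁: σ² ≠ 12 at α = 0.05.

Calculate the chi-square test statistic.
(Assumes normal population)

df = n - 1 = 13
χ² = (n-1)s²/σ₀² = 13×8.40/12 = 9.1000
Critical values: χ²_{0.975,13} = 5.009, χ²_{0.025,13} = 24.736
Rejection region: χ² < 5.009 or χ² > 24.736
Decision: fail to reject H₀

Answer: χ² = 9.1000, fail to reject H₀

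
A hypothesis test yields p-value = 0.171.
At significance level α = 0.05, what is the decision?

Compare p-value to α:
0.171 ≥ 0.05
Decision: fail to reject H₀

Answer: fail to reject H₀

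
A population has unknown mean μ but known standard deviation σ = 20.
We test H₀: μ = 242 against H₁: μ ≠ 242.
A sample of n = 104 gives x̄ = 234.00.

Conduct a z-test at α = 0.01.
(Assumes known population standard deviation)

Answer: z = -4.0791, reject H₀

Derivation:
Standard error: SE = σ/√n = 20/√104 = 1.9612
z-statistic: z = (x̄ - μ₀)/SE = (234.00 - 242)/1.9612 = -4.0791
Critical value: ±2.576
p-value < 0.0001
Decision: reject H₀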